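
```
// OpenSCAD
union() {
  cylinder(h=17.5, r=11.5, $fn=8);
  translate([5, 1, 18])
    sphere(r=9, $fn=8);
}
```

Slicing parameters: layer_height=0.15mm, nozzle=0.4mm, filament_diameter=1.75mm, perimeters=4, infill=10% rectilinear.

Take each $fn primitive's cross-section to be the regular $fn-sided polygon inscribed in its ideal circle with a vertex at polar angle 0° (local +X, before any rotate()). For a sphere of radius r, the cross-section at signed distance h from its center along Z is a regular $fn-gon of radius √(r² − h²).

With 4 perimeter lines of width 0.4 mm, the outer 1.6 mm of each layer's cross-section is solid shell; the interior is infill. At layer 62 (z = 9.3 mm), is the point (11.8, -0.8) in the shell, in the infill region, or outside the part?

outside

At z = 9.3 mm: the r=11.5 cylinder contributes a regular 8-gon of circumradius 11.5; the sphere at (5, 1): section is a regular 8-gon, circumradius = √(r²−h²) = √(9²−8.7²) = 2.304; Merging all regions: the r=9 sphere at (5, 1) lies entirely inside the r=11.5 cylinder, so the union is just the r=11.5 cylinder — 1 connected region. Overall, the cross-section is a single solid region. The nearest boundary edge runs (11.50, 0.00)→(8.13, -8.13); distance from the point to it = 0.58 mm. The point is not inside any of the regions above, so it lies outside the cross-section (0.58 mm from the nearest boundary).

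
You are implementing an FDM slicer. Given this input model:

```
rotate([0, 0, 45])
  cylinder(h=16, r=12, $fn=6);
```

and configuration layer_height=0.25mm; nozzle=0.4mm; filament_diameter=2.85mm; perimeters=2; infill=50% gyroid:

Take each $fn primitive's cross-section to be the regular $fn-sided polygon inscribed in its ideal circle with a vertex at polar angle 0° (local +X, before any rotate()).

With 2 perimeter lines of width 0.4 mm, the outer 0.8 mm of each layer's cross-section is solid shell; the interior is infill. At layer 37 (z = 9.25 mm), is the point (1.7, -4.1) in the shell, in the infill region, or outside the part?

At z = 9.25 mm: the r=12 cylinder contributes a regular 6-gon of circumradius 12; (whole slice rotated 45° about Z — lengths, areas and connectivity unchanged). Overall, the cross-section is a single solid region. Undo the 45° rotation: the query point maps to (-1.697, -4.101) in the un-rotated model frame. The nearest boundary edge runs (-6.00, -10.39)→(6.00, -10.39); distance from the point to it = 6.29 mm. The point is inside the cross-section and 6.29 mm from the nearest boundary — more than the 0.8 mm shell width (2 × 0.4), so it's in the infill interior.

infill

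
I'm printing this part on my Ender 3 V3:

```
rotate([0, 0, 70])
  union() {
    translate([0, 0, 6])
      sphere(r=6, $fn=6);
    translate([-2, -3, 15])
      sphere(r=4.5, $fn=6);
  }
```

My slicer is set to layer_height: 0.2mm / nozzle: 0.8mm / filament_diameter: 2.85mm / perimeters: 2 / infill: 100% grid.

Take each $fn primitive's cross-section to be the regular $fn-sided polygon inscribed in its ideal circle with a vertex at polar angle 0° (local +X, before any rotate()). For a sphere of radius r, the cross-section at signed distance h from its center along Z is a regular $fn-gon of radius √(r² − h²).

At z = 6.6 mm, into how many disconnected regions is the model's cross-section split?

1

At z = 6.6 mm: the r=6 sphere contributes a regular 6-gon of circumradius √(6²−0.6²) = 5.970; the sphere at (-2, -3) is absent (|z−center|=8.400 > r=4.5); Merging all regions: only the r=6 sphere is present, so the union is just that shape — 1 connected region; (whole slice rotated 70° about Z — lengths, areas and connectivity unchanged). The result has 1 disconnected region.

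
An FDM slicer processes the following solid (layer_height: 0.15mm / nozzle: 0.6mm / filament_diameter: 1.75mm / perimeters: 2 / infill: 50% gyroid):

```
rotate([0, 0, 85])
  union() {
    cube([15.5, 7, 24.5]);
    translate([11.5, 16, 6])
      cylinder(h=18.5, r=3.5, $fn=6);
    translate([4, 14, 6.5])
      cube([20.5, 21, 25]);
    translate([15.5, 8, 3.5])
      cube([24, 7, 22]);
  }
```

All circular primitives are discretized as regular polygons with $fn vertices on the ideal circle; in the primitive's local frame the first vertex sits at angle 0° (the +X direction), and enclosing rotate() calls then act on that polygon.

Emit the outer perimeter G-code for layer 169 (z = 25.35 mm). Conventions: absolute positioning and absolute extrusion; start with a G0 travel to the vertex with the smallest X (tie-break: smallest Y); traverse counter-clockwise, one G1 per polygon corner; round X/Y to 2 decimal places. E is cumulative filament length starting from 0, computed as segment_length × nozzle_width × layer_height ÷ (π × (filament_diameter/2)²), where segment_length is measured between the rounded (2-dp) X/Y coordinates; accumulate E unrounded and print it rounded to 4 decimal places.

At z = 25.35 mm: the cube does not reach this height (z outside [0, 24.5]); the cylinder at (11.5, 16) is absent (z outside [6, 24.5]); the 20.5×21 cube at (4, 14) contributes its full rectangle; the cube at (15.5, 8) (footprint 24×7) is included at this height; Taking the union: the regions partially overlap (shared area 9.00 mm²), so overlapping operands fuse into one piece — 1 connected region; (rotated 85° about Z; rotation is an isometry so areas/perimeters/island counts are preserved). The outline is a single polygon with 8 vertices. Extrusion per mm of travel: 0.6 × 0.15 / (π × 0.875²) = 0.037418. Accumulating E over each segment gives final E = 4.6775.

G0 X-34.52 Y7.04 Z25.35
G1 X-13.60 Y5.20 E0.7858
G1 X-12.60 Y16.66 E1.2162
G1 X-6.62 Y16.14 E1.4408
G1 X-4.53 Y40.05 E2.3389
G1 X-11.50 Y40.66 E2.6007
G1 X-12.81 Y25.71 E3.1622
G1 X-32.73 Y27.46 E3.9105
G1 X-34.52 Y7.04 E4.6775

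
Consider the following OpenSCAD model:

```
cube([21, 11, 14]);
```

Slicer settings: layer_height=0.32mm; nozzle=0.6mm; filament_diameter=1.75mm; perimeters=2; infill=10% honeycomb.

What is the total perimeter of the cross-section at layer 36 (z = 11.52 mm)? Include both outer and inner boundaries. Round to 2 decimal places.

At z = 11.52 mm: the cube (footprint 21×11) is included at this height (perimeter 64.00 mm). Overall, the cross-section is a single solid region. Total boundary length (outer) = 64.00 mm.

64.00 mm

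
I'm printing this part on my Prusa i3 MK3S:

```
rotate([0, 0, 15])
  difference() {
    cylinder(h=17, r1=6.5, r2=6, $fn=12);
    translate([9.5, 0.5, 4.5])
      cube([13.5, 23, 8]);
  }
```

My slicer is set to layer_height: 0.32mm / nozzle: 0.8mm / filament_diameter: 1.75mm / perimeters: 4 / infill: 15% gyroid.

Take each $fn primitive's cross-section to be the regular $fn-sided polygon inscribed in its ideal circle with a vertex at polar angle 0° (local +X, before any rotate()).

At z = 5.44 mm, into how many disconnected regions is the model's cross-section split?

1

At z = 5.44 mm: the cone (r1=6.5→r2=6) has section circumradius 6.340 here — a regular 12-gon; the cube at (9.5, 0.5) is present — its section is the full 13.5×23 rectangle; Subtracting the remaining from the first: starting from the cone, the 13.5×23 cube at (9.5, 0.5) misses the remaining region (no effect) — 1 connected region; (whole slice rotated 15° about Z — lengths, areas and connectivity unchanged). The result has 1 disconnected region.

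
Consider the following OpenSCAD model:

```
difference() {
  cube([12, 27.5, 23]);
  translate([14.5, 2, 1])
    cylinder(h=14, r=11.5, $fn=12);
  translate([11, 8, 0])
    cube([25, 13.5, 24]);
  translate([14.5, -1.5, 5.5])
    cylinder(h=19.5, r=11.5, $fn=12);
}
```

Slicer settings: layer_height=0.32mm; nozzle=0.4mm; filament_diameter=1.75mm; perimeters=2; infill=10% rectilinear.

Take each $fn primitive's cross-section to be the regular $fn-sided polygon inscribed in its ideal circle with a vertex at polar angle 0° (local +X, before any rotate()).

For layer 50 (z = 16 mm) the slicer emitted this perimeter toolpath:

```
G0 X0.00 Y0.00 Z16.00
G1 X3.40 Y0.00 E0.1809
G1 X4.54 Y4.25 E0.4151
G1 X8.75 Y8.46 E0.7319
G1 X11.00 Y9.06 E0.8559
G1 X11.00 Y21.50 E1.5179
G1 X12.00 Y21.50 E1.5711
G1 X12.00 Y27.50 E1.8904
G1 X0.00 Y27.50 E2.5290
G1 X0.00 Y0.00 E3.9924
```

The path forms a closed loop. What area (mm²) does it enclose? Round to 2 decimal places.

259.61 mm²

Apply the shoelace formula to the sequence of (X, Y) vertices; enclosed area = 259.61 mm².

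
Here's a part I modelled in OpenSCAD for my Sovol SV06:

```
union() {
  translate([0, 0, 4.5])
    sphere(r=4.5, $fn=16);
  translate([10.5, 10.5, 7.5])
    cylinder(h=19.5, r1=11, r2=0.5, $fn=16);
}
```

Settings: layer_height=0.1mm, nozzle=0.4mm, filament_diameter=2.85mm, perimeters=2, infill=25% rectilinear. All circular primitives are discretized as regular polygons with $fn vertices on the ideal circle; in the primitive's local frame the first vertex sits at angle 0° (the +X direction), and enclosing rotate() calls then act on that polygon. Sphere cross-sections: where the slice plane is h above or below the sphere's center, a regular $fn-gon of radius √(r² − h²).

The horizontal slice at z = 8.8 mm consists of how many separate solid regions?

At z = 8.8 mm: the sphere: section is a regular 16-gon, circumradius = √(r²−h²) = √(4.5²−4.3²) = 1.327; the cone at (10.5, 10.5) contributes a regular 16-gon of circumradius 10.300 (interpolated between r1=11 and r2=0.5 at t=0.067); Taking the union: the 2 present regions are separate (no shared area or edge), so areas and boundary lengths simply add and each stays a separate island — 2 connected regions. The result has 2 disconnected regions.

2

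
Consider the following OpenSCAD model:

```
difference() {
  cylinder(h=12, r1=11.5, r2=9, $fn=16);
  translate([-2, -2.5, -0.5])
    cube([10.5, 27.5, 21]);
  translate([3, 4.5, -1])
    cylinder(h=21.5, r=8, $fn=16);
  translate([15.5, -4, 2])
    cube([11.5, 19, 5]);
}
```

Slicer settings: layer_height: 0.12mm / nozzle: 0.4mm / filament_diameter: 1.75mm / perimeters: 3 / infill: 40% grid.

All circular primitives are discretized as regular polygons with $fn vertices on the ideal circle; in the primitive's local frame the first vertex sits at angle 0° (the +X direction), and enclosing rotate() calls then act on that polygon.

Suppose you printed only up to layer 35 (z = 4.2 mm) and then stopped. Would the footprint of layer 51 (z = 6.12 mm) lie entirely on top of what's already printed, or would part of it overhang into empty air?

Compare the two slices. At z = 4.2: the cone (r1=11.5→r2=9) has section circumradius 10.625 here — a regular 16-gon (area = (16/2)·10.625²·sin(360°/16) = 345.61 mm²); the cube at (-2, -2.5) is present — its section is the full 10.5×27.5 rectangle (area 288.75 mm²); the r=8 cylinder at (3, 4.5) gives a regular 16-gon of circumradius 8 (constant along its height) (area = (16/2)·8.000²·sin(360°/16) = 195.93 mm²); the cube at (15.5, -4) (footprint 11.5×19) is included at this height (area 218.50 mm²); Taking the first minus the rest: starting from the cone (345.61 mm²), the 10.5×27.5 cube at (-2, -2.5) partially overlaps it — only the 125.21 mm² overlap (of its 288.75 mm²) is removed, clipping the outline; the r=8 cylinder at (3, 4.5) partially overlaps it — only the 37.15 mm² overlap (of its 195.93 mm²) is removed, clipping the outline; the 11.5×19 cube at (15.5, -4) misses the remaining region (no effect) — area = 183.24 mm². At z = 6.12: the cone: at t=0.510 of its height the radius interpolates to r₁+(r₂−r₁)t = 10.225, giving a regular 16-gon of that circumradius (area = (16/2)·10.225²·sin(360°/16) = 320.08 mm²); the 10.5×27.5 cube at (-2, -2.5) contributes its full rectangle (area 288.75 mm²); the cylinder at (3, 4.5): section is a regular 16-gon, circumradius r=8 (area = (16/2)·8.000²·sin(360°/16) = 195.93 mm²); the cube at (15.5, -4) (footprint 11.5×19) is included at this height (area 218.50 mm²); Taking the first minus the rest: starting from the cone (320.08 mm²), the 10.5×27.5 cube at (-2, -2.5) partially overlaps it — only the 120.42 mm² overlap (of its 288.75 mm²) is removed, clipping the outline; the r=8 cylinder at (3, 4.5) partially overlaps it — only the 34.88 mm² overlap (of its 195.93 mm²) is removed, clipping the outline; the 11.5×19 cube at (15.5, -4) misses the remaining region (no effect) — area = 164.78 mm². Checking containment: the cross-section at z = 6.12 is a subset of the cross-section at z = 4.2.

entirely on top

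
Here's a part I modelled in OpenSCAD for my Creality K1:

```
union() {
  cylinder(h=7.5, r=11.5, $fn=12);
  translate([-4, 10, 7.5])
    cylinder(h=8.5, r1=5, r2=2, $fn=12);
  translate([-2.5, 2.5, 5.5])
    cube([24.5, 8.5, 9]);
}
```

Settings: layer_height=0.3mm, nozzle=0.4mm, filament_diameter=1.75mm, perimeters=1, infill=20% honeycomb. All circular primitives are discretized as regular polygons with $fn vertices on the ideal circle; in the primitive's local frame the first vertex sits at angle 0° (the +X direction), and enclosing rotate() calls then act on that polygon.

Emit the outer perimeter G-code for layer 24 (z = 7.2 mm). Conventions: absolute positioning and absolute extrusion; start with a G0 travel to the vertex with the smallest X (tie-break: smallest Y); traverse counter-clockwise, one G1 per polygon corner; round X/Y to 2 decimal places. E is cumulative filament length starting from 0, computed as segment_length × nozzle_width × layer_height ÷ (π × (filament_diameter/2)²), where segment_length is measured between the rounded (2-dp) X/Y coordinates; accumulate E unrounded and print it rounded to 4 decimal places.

At z = 7.2 mm: the r=11.5 cylinder contributes a regular 12-gon of circumradius 11.5; the cone at (-4, 10) does not reach this height (z outside [7.5, 16]); the cube at (-2.5, 2.5) (footprint 24.5×8.5) is included at this height; Combining (union): the regions partially overlap (shared area 92.00 mm²), so overlapping operands fuse into one piece — 1 connected region. The outline is a single polygon with 17 vertices. Extrusion per mm of travel: 0.4 × 0.3 / (π × 0.875²) = 0.049890. Accumulating E over each segment gives final E = 4.8917.

G0 X-11.50 Y0.00 Z7.20
G1 X-9.96 Y-5.75 E0.2970
G1 X-5.75 Y-9.96 E0.5940
G1 X0.00 Y-11.50 E0.8910
G1 X5.75 Y-9.96 E1.1880
G1 X9.96 Y-5.75 E1.4850
G1 X11.50 Y0.00 E1.7820
G1 X10.83 Y2.50 E1.9111
G1 X22.00 Y2.50 E2.4684
G1 X22.00 Y11.00 E2.8925
G1 X1.87 Y11.00 E3.8968
G1 X0.00 Y11.50 E3.9933
G1 X-1.87 Y11.00 E4.0899
G1 X-2.50 Y11.00 E4.1213
G1 X-2.50 Y10.83 E4.1298
G1 X-5.75 Y9.96 E4.2977
G1 X-9.96 Y5.75 E4.5947
G1 X-11.50 Y0.00 E4.8917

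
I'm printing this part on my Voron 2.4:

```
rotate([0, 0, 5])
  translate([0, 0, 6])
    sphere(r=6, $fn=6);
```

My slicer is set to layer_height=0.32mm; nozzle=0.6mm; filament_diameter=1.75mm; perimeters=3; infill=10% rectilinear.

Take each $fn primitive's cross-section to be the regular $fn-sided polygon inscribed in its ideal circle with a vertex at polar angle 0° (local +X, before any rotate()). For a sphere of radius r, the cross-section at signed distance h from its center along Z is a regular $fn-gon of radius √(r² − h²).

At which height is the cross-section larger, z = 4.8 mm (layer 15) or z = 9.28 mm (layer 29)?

Layer 15 (z = 4.8): the r=6 sphere slices to a regular 6-gon of circumradius 5.879 (√(r²−h²) with h=1.2 from center) (area = (6/2)·5.879²·sin(360°/6) = 89.79 mm²); (rotated 5° about Z; rotation is an isometry so areas/perimeters/island counts are preserved). So its area = 89.79 mm². Layer 29 (z = 9.28): the r=6 sphere contributes a regular 6-gon of circumradius √(6²−3.28²) = 5.024 (area = (6/2)·5.024²·sin(360°/6) = 65.58 mm²); (rotated 5° about Z; rotation is an isometry so areas/perimeters/island counts are preserved). So its area = 65.58 mm². Layer 15 is larger (89.79 vs 65.58 mm²).

layer 15 (z = 4.8 mm)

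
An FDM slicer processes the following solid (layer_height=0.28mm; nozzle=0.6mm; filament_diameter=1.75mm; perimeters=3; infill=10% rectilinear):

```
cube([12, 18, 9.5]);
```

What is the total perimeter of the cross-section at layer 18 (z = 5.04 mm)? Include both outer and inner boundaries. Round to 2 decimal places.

60.00 mm

At z = 5.04 mm: the cube (footprint 12×18) is included at this height (perimeter 60.00 mm). Overall, the cross-section is a single solid region. Total boundary length (outer) = 60.00 mm.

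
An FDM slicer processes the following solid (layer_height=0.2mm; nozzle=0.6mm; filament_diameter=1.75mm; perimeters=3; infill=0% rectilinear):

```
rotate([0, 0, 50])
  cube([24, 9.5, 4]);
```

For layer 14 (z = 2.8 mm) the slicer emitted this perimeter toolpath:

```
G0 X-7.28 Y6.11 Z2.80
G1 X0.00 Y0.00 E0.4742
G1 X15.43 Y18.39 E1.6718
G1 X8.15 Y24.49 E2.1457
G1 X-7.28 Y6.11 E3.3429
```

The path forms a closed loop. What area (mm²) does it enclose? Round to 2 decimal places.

Apply the shoelace formula to the sequence of (X, Y) vertices; enclosed area = 228.04 mm².

228.04 mm²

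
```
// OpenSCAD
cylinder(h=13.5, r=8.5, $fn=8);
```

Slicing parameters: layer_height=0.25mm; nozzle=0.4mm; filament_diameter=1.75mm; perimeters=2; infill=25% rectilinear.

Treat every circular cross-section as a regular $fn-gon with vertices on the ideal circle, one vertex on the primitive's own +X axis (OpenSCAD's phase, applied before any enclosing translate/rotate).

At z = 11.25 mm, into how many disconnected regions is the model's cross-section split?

1

At z = 11.25 mm: the r=8.5 cylinder gives a regular 8-gon of circumradius 8.5 (constant along its height). The result has 1 disconnected region.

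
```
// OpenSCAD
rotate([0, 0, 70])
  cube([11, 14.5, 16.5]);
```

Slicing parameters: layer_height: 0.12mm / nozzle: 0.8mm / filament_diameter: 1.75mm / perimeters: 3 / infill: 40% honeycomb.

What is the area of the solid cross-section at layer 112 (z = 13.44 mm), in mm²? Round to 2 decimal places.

159.50 mm²

At z = 13.44 mm: the cube is present — its section is the full 11×14.5 rectangle (area 159.50 mm²); (rotated 70° about Z; rotation is an isometry so areas/perimeters/island counts are preserved). Overall, the cross-section is a single solid region. Net area = 159.50 mm².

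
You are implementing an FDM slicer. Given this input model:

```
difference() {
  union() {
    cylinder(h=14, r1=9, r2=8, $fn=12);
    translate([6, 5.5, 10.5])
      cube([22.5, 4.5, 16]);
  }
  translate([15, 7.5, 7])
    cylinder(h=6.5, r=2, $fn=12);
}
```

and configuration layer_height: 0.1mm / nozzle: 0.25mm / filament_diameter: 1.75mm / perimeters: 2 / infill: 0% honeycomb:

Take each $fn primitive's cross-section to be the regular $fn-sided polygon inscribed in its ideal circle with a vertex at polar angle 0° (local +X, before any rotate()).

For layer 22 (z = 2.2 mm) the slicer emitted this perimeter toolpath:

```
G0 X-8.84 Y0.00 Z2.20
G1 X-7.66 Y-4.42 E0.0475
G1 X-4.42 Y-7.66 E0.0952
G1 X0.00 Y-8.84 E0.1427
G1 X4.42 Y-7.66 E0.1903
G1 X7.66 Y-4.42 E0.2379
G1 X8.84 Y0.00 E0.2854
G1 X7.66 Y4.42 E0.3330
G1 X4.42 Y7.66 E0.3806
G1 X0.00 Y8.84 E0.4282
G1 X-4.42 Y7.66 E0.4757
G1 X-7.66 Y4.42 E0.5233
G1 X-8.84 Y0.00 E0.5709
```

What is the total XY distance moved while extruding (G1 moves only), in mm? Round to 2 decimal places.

54.93 mm

Sum the Euclidean lengths of each G1 segment: total = 54.93 mm.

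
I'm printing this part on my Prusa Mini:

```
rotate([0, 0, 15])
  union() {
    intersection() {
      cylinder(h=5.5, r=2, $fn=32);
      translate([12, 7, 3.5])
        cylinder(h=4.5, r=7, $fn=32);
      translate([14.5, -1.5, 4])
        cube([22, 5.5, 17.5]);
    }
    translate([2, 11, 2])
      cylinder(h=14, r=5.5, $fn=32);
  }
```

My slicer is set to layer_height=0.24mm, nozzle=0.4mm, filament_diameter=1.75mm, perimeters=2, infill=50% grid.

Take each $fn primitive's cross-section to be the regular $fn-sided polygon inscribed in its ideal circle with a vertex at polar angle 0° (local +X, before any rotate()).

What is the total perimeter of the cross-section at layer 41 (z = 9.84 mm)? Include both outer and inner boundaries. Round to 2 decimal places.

At z = 9.84 mm: the cylinder is not intersected at this z (z outside [0, 5.5]); the cylinder at (12, 7) does not reach this height (z outside [3.5, 8]); the cube at (14.5, -1.5) (footprint 22×5.5) is included at this height (perimeter 55.00 mm); Keeping only the common overlap: at least one operand is absent at this height, so nothing remains; the r=5.5 cylinder at (2, 11) gives a regular 32-gon of circumradius 5.5 (constant along its height) (perimeter = 2·32·5.500·sin(180°/32) = 34.50 mm); Taking the union: only the r=5.5 cylinder at (2, 11) is present, so the union is just that shape — boundary = 34.50 mm; (whole slice rotated 15° about Z — lengths, areas and connectivity unchanged). Overall, the cross-section is a single solid region. Total boundary length (outer) = 34.50 mm.

34.50 mm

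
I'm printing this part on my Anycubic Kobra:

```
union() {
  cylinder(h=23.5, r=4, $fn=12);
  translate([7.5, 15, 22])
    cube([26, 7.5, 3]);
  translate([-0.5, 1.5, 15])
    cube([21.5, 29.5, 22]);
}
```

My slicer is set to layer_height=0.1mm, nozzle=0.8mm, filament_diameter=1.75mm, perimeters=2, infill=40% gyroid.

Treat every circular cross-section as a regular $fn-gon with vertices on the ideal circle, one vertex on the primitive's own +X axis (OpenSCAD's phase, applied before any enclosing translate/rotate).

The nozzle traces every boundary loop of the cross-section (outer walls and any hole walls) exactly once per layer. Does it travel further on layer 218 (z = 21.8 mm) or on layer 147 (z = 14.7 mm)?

layer 218 (z = 21.8 mm)

Layer 218 (z = 21.8): the r=4 cylinder contributes a regular 12-gon of circumradius 4 (perimeter = 2·12·4.000·sin(180°/12) = 24.85 mm); the cube at (7.5, 15) is not intersected at this z (z outside [22, 25]); the 21.5×29.5 cube at (-0.5, 1.5) contributes its full rectangle (perimeter 102.00 mm); Combining (union): the regions partially overlap (shared area 7.52 mm²), so the edge portions inside another operand are dropped and the merged outline is re-measured after clipping — boundary = 115.21 mm. So its perimeter = 115.21 mm. Layer 147 (z = 14.7): the r=4 cylinder gives a regular 12-gon of circumradius 4 (constant along its height) (perimeter = 2·12·4.000·sin(180°/12) = 24.85 mm); the cube at (7.5, 15) does not reach this height (z outside [22, 25]); the cube at (-0.5, 1.5) is absent (z outside [15, 37]); Merging all regions: only the r=4 cylinder is present, so the union is just that shape — boundary = 24.85 mm. So its perimeter = 24.85 mm. Layer 218 is larger (115.21 vs 24.85 mm).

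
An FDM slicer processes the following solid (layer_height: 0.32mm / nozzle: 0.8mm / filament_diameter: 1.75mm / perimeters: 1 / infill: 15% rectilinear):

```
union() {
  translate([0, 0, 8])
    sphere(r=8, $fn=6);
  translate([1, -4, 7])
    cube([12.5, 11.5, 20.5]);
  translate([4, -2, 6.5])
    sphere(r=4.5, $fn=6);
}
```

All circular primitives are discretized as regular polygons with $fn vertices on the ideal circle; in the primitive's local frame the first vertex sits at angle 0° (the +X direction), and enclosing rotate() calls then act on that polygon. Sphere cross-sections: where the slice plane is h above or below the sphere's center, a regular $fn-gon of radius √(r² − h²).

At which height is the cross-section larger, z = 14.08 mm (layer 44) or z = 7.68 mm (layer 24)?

layer 24 (z = 7.68 mm)

Layer 44 (z = 14.08): the r=8 sphere contributes a regular 6-gon of circumradius √(8²−6.08²) = 5.199 (area = (6/2)·5.199²·sin(360°/6) = 70.24 mm²); the 12.5×11.5 cube at (1, -4) contributes its full rectangle (area 143.75 mm²); the sphere at (4, -2) is not intersected at this z (|z−center|=7.580 > r=4.5); Merging all regions: the regions partially overlap — summed areas 213.99 mm² minus the doubly-counted overlap 25.23 mm² gives 188.75 mm² — area = 188.75 mm². So its area = 188.75 mm². Layer 24 (z = 7.68): the r=8 sphere slices to a regular 6-gon of circumradius 7.994 (√(r²−h²) with h=0.32 from center) (area = (6/2)·7.994²·sin(360°/6) = 166.01 mm²); the cube at (1, -4) (footprint 12.5×11.5) is included at this height (area 143.75 mm²); the sphere at (4, -2): section is a regular 6-gon, circumradius = √(r²−h²) = √(4.5²−1.18²) = 4.343 (area = (6/2)·4.343²·sin(360°/6) = 48.99 mm²); Combining (union): the regions partially overlap — summed areas 358.75 mm² minus the doubly-counted overlap 104.28 mm² gives 254.47 mm² — area = 254.47 mm². So its area = 254.47 mm². Layer 24 is larger (254.47 vs 188.75 mm²).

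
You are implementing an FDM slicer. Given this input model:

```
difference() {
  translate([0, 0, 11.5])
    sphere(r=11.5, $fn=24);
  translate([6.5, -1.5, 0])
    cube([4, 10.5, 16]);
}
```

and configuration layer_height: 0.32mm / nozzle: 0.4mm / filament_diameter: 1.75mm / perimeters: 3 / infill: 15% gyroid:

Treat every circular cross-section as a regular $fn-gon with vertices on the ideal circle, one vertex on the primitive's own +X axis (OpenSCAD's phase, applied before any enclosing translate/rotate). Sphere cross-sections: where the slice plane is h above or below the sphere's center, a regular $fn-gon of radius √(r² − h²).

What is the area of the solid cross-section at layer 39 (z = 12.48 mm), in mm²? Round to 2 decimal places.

At z = 12.48 mm: the r=11.5 sphere contributes a regular 24-gon of circumradius √(11.5²−0.98²) = 11.458 (area = (24/2)·11.458²·sin(360°/24) = 407.76 mm²); the cube at (6.5, -1.5) (footprint 4×10.5) is included at this height (area 42.00 mm²); Subtracting the remaining from the first: starting from the r=11.5 sphere (407.76 mm²), the 4×10.5 cube at (6.5, -1.5) partially overlaps it — only the 35.39 mm² overlap (of its 42.00 mm²) is removed, clipping the outline — area = 372.37 mm². Overall, the cross-section is a single solid region. Net area = 372.37 mm².

372.37 mm²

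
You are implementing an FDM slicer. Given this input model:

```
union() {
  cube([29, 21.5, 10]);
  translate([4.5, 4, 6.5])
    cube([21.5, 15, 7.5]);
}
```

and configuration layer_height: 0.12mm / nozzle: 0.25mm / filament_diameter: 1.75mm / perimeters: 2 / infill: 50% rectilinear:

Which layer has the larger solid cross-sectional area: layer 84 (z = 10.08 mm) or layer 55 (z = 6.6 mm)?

Layer 84 (z = 10.08): the cube does not reach this height (z outside [0, 10]); the cube at (4.5, 4) is present — its section is the full 21.5×15 rectangle (area 322.50 mm²); Taking the union: only the 21.5×15 cube at (4.5, 4) is present, so the union is just that shape — area = 322.50 mm². So its area = 322.50 mm². Layer 55 (z = 6.6): the cube (footprint 29×21.5) is included at this height (area 623.50 mm²); the cube at (4.5, 4) is present — its section is the full 21.5×15 rectangle (area 322.50 mm²); Combining (union): the 21.5×15 cube at (4.5, 4) lies entirely inside the 29×21.5 cube, so the union is just the 29×21.5 cube — area = 623.50 mm². So its area = 623.50 mm². Layer 55 is larger (623.50 vs 322.50 mm²).

layer 55 (z = 6.6 mm)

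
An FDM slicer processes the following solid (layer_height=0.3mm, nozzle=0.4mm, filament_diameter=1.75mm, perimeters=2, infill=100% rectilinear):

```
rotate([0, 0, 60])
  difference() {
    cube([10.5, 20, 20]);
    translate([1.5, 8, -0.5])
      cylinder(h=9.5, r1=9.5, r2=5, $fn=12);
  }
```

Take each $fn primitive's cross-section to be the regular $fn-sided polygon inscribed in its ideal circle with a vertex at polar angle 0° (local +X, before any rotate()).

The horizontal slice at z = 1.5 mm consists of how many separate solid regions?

At z = 1.5 mm: the cube is present — its section is the full 10.5×20 rectangle; the cone at (1.5, 8) (r1=9.5→r2=5) has section circumradius 8.553 here — a regular 12-gon; Subtracting the remaining from the first: starting from the 10.5×20 cube, the cone at (1.5, 8) partially overlaps it — only the 133.68 mm² overlap (of its 219.44 mm²) is removed, clipping the outline — 1 connected region; (whole slice rotated 60° about Z — lengths, areas and connectivity unchanged). The result has 1 disconnected region.

1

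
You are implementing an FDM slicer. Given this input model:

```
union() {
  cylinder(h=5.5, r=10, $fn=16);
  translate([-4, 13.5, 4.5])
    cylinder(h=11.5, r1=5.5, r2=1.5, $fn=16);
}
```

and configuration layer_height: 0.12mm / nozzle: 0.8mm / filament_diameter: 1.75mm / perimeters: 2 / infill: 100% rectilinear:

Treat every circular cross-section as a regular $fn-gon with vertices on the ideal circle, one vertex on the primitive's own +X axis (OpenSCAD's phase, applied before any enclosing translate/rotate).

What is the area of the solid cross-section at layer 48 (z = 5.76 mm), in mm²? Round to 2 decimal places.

78.44 mm²

At z = 5.76 mm: the cylinder does not reach this height (z outside [0, 5.5]); the cone at (-4, 13.5) contributes a regular 16-gon of circumradius 5.062 (interpolated between r1=5.5 and r2=1.5 at t=0.110) (area = (16/2)·5.062²·sin(360°/16) = 78.44 mm²); Combining (union): only the cone at (-4, 13.5) is present, so the union is just that shape — area = 78.44 mm². Overall, the cross-section is a single solid region. Net area = 78.44 mm².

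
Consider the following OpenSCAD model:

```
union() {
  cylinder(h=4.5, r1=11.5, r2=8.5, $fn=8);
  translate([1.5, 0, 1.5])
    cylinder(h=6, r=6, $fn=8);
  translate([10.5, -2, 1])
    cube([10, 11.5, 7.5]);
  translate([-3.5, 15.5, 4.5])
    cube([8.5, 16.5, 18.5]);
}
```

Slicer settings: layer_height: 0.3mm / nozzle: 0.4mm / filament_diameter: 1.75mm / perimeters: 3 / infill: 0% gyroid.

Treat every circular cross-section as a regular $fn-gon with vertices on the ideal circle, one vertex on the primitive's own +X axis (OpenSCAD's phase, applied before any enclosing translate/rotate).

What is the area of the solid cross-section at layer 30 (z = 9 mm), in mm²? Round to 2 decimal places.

140.25 mm²

At z = 9 mm: the cone is not intersected at this z (z outside [0, 4.5]); the cylinder at (1.5, 0) is absent (z outside [1.5, 7.5]); the cube at (10.5, -2) is not intersected at this z (z outside [1, 8.5]); the cube at (-3.5, 15.5) is present — its section is the full 8.5×16.5 rectangle (area 140.25 mm²); Combining (union): only the 8.5×16.5 cube at (-3.5, 15.5) is present, so the union is just that shape — area = 140.25 mm². Overall, the cross-section is a single solid region. Net area = 140.25 mm².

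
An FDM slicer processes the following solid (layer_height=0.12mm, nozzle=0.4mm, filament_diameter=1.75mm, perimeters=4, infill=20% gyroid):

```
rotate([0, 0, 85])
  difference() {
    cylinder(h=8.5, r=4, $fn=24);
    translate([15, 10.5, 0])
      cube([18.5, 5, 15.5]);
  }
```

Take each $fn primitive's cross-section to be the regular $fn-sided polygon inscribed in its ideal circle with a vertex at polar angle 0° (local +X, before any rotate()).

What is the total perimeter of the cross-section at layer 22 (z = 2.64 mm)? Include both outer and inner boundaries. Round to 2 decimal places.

At z = 2.64 mm: the r=4 cylinder gives a regular 24-gon of circumradius 4 (constant along its height) (perimeter = 2·24·4.000·sin(180°/24) = 25.06 mm); the cube at (15, 10.5) is present — its section is the full 18.5×5 rectangle (perimeter 47.00 mm); Subtracting the remaining from the first: starting from the r=4 cylinder, the 18.5×5 cube at (15, 10.5) misses the remaining region (no effect) — boundary = 25.06 mm; (rotated 85° about Z; rotation is an isometry so areas/perimeters/island counts are preserved). Overall, the cross-section is a single solid region. Total boundary length (outer) = 25.06 mm.

25.06 mm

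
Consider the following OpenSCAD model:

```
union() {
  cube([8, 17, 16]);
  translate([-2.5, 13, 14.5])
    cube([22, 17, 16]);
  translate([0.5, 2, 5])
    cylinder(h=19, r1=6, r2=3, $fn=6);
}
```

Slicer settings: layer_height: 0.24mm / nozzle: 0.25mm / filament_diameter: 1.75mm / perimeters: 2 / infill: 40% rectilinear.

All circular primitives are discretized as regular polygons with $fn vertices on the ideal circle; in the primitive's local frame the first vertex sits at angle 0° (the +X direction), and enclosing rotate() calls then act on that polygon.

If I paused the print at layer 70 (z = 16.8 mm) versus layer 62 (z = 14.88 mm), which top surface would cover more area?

Layer 70 (z = 16.8): the cube is absent (z outside [0, 16]); the 22×17 cube at (-2.5, 13) contributes its full rectangle (area 374.00 mm²); the cone at (0.5, 2): at t=0.621 of its height the radius interpolates to r₁+(r₂−r₁)t = 4.137, giving a regular 6-gon of that circumradius (area = (6/2)·4.137²·sin(360°/6) = 44.46 mm²); Combining (union): the 2 present regions are separate (no shared area or edge), so areas and boundary lengths simply add and each stays a separate island — area = 418.46 mm². So its area = 418.46 mm². Layer 62 (z = 14.88): the cube (footprint 8×17) is included at this height (area 136.00 mm²); the 22×17 cube at (-2.5, 13) contributes its full rectangle (area 374.00 mm²); the cone at (0.5, 2): at t=0.520 of its height the radius interpolates to r₁+(r₂−r₁)t = 4.440, giving a regular 6-gon of that circumradius (area = (6/2)·4.440²·sin(360°/6) = 51.22 mm²); Taking the union: the regions partially overlap — summed areas 561.22 mm² minus the doubly-counted overlap 55.45 mm² gives 505.77 mm² — area = 505.77 mm². So its area = 505.77 mm². Layer 62 is larger (505.77 vs 418.46 mm²).

layer 62 (z = 14.88 mm)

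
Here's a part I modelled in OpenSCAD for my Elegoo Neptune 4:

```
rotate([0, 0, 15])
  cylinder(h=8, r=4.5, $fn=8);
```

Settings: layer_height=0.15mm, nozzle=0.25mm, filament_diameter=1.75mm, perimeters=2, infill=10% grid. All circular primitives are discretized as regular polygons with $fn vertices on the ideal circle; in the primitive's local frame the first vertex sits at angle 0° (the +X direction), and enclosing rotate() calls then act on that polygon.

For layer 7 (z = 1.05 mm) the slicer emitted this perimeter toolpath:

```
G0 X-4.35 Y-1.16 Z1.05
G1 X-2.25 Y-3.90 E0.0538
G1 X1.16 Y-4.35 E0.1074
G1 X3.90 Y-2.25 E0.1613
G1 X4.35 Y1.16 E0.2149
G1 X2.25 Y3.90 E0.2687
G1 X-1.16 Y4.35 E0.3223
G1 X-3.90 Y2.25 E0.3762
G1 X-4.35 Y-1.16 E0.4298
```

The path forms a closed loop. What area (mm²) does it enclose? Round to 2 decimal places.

57.33 mm²

Apply the shoelace formula to the sequence of (X, Y) vertices; enclosed area = 57.33 mm².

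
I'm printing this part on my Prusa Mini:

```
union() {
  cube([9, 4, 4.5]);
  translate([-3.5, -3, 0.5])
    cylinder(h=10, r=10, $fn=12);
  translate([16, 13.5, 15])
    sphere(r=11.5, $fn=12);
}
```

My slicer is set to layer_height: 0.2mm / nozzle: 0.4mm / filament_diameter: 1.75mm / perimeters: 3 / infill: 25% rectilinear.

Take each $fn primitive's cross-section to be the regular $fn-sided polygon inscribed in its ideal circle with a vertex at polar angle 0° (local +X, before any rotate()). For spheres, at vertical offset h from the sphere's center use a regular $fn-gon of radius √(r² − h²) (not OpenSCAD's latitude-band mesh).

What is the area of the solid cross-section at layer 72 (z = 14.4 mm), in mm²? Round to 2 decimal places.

395.67 mm²

At z = 14.4 mm: the cube is not intersected at this z (z outside [0, 4.5]); the cylinder at (-3.5, -3) is absent (z outside [0.5, 10.5]); the r=11.5 sphere at (16, 13.5) slices to a regular 12-gon of circumradius 11.484 (√(r²−h²) with h=0.6 from center) (area = (12/2)·11.484²·sin(360°/12) = 395.67 mm²); Combining (union): only the r=11.5 sphere at (16, 13.5) is present, so the union is just that shape — area = 395.67 mm². Overall, the cross-section is a single solid region. Net area = 395.67 mm².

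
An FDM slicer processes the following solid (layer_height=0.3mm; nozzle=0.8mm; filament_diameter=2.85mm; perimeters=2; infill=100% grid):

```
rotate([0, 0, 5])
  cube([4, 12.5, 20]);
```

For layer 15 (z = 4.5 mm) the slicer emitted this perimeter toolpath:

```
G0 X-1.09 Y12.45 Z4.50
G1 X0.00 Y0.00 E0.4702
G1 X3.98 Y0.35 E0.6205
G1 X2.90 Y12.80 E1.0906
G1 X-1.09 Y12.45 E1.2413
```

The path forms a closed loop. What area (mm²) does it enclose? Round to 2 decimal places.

49.99 mm²

Apply the shoelace formula to the sequence of (X, Y) vertices; enclosed area = 49.99 mm².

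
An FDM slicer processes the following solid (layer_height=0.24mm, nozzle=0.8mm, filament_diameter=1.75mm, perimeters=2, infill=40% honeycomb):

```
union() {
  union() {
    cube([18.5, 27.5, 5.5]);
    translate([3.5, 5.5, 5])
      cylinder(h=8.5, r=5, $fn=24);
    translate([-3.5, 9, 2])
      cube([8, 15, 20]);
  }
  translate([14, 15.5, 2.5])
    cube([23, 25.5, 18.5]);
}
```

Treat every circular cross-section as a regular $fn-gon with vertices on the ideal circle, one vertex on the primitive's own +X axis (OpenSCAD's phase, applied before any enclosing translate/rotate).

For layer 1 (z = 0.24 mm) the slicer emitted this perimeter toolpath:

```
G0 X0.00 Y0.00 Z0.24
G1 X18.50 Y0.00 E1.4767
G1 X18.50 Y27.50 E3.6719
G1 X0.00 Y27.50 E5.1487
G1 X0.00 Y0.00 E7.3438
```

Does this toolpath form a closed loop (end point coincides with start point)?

Start point (G0): (0.00, 0.00). End point (last G1): the path returns to the start — closed.

yes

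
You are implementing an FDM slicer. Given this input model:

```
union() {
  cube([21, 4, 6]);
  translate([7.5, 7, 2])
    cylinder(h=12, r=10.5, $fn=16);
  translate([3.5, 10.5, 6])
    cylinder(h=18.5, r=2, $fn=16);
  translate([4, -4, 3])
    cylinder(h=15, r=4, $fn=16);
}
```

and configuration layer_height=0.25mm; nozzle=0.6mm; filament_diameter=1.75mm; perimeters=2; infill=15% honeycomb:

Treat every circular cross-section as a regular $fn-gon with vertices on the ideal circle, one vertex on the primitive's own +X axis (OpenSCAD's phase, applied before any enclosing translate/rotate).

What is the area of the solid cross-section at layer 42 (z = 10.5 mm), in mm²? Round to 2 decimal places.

372.78 mm²

At z = 10.5 mm: the cube does not reach this height (z outside [0, 6]); the r=10.5 cylinder at (7.5, 7) gives a regular 16-gon of circumradius 10.5 (constant along its height) (area = (16/2)·10.500²·sin(360°/16) = 337.53 mm²); the r=2 cylinder at (3.5, 10.5) gives a regular 16-gon of circumradius 2 (constant along its height) (area = (16/2)·2.000²·sin(360°/16) = 12.25 mm²); the cylinder at (4, -4): section is a regular 16-gon, circumradius r=4 (area = (16/2)·4.000²·sin(360°/16) = 48.98 mm²); Merging all regions: the regions partially overlap — summed areas 398.76 mm² minus the doubly-counted overlap 25.97 mm² gives 372.78 mm² — area = 372.78 mm². Overall, the cross-section is a single solid region. Net area = 372.78 mm².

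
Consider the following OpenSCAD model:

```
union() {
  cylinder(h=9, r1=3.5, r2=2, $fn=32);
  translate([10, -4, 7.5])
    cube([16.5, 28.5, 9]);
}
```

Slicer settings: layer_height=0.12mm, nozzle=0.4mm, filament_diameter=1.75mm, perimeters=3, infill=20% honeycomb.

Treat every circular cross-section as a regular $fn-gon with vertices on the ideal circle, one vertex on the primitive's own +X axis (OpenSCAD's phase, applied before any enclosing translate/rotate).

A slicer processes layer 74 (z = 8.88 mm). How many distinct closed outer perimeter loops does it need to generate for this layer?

At z = 8.88 mm: the cone contributes a regular 32-gon of circumradius 2.020 (interpolated between r1=3.5 and r2=2 at t=0.987); the cube at (10, -4) is present — its section is the full 16.5×28.5 rectangle; Combining (union): the 2 present regions are separate (no shared area or edge), so areas and boundary lengths simply add and each stays a separate island — 2 connected regions. The result has 2 disconnected regions.

2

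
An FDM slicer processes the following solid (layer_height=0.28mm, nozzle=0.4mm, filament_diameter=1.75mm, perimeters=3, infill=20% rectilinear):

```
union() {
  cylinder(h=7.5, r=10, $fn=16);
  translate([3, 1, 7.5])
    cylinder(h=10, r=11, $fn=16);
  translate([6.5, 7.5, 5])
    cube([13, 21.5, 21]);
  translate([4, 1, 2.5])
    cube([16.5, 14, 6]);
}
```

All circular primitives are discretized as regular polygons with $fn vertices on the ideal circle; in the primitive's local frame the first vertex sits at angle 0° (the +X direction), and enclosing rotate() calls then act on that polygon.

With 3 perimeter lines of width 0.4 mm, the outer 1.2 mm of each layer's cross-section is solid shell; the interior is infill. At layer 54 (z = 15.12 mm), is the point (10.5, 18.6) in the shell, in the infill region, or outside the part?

At z = 15.12 mm: the cylinder is absent (z outside [0, 7.5]); the r=11 cylinder at (3, 1) gives a regular 16-gon of circumradius 11 (constant along its height); the cube at (6.5, 7.5) (footprint 13×21.5) is included at this height; the cube at (4, 1) is not intersected at this z (z outside [2.5, 8.5]); Merging all regions: the regions partially overlap (shared area 12.01 mm²), so overlapping operands fuse into one piece — 1 connected region. Overall, the cross-section is a single solid region. The nearest boundary edge runs (6.50, 11.30)→(6.50, 29.00); distance from the point to it = 4.00 mm. The point is inside the cross-section and 4.00 mm from the nearest boundary — more than the 1.2 mm shell width (3 × 0.4), so it's in the infill interior.

infill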